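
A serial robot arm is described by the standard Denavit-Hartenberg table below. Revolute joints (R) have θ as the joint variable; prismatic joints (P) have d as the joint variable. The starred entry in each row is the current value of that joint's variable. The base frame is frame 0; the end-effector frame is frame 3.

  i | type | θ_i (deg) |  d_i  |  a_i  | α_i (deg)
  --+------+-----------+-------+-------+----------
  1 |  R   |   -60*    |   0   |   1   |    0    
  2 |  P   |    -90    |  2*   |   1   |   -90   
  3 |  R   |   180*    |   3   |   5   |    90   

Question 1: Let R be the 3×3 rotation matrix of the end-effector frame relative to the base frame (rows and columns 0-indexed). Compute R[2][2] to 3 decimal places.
-1.000

End-effector z-axis (col 2 of R) = (-0.0000,-0.0000,-1.0000)
R[2][2] = -1.0000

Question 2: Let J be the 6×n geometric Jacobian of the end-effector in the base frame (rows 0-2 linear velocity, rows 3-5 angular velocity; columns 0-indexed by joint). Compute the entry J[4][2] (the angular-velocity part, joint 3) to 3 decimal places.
axis z_2 = (0.5000,-0.8660,0.0000); lever o_n−o_2 = (5.8301,-0.0981,-0.0000)
cross product → J_v[:, 2] = (0.0000,0.0000,5.0000)
J_ω[:, 2] = z_2
entry J[4][2] = -0.8660

-0.866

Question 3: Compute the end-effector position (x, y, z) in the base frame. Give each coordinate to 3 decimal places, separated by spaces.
5.464 -1.464 2.000

after link 1: o_1 = (0.5000, -0.8660, 0.0000)
after link 2: o_2 = (-0.3660, -1.3660, 2.0000)
after link 3: o_3 = (5.4641, -1.4641, 2.0000)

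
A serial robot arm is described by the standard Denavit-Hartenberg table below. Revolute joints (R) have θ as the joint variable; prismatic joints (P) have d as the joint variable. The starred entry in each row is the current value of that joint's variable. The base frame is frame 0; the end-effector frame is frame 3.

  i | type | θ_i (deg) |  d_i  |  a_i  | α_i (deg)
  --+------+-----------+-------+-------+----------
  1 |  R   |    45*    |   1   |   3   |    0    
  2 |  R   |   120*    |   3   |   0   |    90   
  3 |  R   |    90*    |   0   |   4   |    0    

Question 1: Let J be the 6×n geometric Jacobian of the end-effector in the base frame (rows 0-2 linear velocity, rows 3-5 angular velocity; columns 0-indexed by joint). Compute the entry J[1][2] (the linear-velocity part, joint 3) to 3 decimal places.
-1.035

axis z_2 = (0.2588,0.9659,0.0000); lever o_n−o_2 = (-0.0000,0.0000,4.0000)
cross product → J_v[:, 2] = (3.8637,-1.0353,0.0000)
J_ω[:, 2] = z_2
entry J[1][2] = -1.0353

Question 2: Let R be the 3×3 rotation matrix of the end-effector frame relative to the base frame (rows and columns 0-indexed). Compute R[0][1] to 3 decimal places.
End-effector y-axis (col 1 of R) = (0.9659,-0.2588,0.0000)
R[0][1] = 0.9659

0.966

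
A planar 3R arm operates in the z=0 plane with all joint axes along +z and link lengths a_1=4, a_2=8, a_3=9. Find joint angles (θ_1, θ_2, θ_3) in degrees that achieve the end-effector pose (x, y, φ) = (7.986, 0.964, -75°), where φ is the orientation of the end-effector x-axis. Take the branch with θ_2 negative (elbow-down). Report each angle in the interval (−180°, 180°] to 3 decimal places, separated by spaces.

89.996 -44.992 -120.005

wrist centre = target − a_3·(cos φ, sin φ) = (5.6566, 9.6573)
cos θ_2 = (125.2615−4²−8²)/(2·4·8) = 0.7072; θ_2 = -44.9915° (elbow-down)
β = atan2(9.6573,5.6566) = 59.6410°; ψ = atan2(-5.6560,9.6577) = -30.3553°
θ_1 = β − ψ = 89.9964°
θ_3 = φ − θ_1 − θ_2 = -120.0048° (wrapped to (-180°,180°])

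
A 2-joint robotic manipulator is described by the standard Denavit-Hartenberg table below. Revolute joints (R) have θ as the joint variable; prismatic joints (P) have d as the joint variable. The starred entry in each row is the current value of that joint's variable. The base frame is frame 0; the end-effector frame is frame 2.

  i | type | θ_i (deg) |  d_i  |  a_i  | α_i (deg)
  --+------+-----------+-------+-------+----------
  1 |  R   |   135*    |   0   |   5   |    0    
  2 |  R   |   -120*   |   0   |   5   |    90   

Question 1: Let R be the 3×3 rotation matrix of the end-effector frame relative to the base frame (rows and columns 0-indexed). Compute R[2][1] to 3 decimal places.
End-effector y-axis (col 1 of R) = (-0.0000,0.0000,1.0000)
R[2][1] = 1.0000

1.000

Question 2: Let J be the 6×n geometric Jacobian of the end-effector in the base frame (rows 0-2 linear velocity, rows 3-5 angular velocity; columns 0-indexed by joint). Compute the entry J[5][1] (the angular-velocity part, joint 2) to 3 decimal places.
1.000

axis z_1 = (0.0000,0.0000,1.0000); lever o_n−o_1 = (4.8296,1.2941,0.0000)
cross product → J_v[:, 1] = (-1.2941,4.8296,0.0000)
J_ω[:, 1] = z_1
entry J[5][1] = 1.0000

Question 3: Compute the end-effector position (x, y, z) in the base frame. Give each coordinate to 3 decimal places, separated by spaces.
1.294 4.830 0.000

after link 1: o_1 = (-3.5355, 3.5355, 0.0000)
after link 2: o_2 = (1.2941, 4.8296, 0.0000)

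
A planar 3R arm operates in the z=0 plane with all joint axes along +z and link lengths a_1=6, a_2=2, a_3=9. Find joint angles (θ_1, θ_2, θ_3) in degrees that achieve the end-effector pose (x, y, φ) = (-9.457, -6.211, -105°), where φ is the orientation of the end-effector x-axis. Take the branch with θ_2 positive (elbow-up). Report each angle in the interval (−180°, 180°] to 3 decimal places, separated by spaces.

wrist centre = target − a_3·(cos φ, sin φ) = (-7.1276, 2.4823)
cos θ_2 = (56.9651−6²−2²)/(2·6·2) = 0.7069; θ_2 = 45.0186° (elbow-up)
β = atan2(2.4823,-7.1276) = 160.7984°; ψ = atan2(1.4147,7.4138) = 10.8031°
θ_1 = β − ψ = 149.9952°
θ_3 = φ − θ_1 − θ_2 = 59.9862° (wrapped to (-180°,180°])

149.995 45.019 59.986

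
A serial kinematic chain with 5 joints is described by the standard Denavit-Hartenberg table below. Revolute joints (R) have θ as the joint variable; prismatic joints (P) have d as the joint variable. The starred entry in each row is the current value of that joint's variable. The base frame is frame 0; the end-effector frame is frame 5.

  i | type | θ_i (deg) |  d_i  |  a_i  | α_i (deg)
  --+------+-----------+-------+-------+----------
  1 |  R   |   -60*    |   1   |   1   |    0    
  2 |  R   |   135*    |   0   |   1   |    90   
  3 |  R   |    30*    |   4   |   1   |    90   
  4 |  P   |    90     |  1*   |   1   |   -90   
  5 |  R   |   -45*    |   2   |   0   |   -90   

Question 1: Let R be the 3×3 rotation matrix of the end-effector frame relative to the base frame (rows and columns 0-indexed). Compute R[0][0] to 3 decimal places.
End-effector x-axis (col 0 of R) = (0.7745,0.1585,-0.6124)
R[0][0] = 0.7745

0.775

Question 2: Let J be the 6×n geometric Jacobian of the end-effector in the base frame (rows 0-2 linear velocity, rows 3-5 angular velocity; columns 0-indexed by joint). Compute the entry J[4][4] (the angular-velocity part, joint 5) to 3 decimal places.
axis z_4 = (-0.2241,-0.8365,-0.5000); lever o_n−o_4 = (-0.4483,-1.6730,-1.0000)
cross product → J_v[:, 4] = (-0.0000,-0.0000,0.0000)
J_ω[:, 4] = z_4
entry J[4][4] = -0.8365

-0.837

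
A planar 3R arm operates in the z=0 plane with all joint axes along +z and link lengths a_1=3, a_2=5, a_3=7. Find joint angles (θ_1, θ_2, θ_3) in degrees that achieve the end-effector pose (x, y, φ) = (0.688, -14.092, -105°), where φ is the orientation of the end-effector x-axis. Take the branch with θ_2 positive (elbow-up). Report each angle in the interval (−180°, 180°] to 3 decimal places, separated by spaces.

-89.992 29.983 -44.991

wrist centre = target − a_3·(cos φ, sin φ) = (2.4997, -7.3305)
cos θ_2 = (59.9852−3²−5²)/(2·3·5) = 0.8662; θ_2 = 29.9831° (elbow-up)
β = atan2(-7.3305,2.4997) = -71.1704°; ψ = atan2(2.4987,7.3309) = 18.8217°
θ_1 = β − ψ = -89.9921°
θ_3 = φ − θ_1 − θ_2 = -44.9910° (wrapped to (-180°,180°])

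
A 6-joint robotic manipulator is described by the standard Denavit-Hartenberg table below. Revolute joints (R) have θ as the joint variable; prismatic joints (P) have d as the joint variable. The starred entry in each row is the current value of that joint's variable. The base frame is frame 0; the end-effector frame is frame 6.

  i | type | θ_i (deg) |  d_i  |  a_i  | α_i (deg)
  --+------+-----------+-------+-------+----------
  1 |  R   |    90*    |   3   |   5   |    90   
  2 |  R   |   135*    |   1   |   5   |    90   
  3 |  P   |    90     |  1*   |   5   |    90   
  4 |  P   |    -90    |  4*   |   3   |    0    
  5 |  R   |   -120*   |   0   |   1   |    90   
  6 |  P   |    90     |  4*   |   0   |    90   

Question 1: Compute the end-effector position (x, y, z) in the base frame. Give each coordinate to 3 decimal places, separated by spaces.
7.134 0.025 10.753

after link 1: o_1 = (0.0000, 5.0000, 3.0000)
after link 2: o_2 = (1.0000, 1.4645, 6.5355)
after link 3: o_3 = (6.0000, 2.1716, 7.2426)
after link 4: o_4 = (6.0000, -2.7782, 7.9497)
after link 5: o_5 = (5.1340, -2.4246, 8.3033)
after link 6: o_6 = (7.1340, 0.0249, 10.7528)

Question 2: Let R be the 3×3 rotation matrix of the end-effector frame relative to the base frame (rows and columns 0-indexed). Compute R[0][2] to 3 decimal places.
-0.866

End-effector z-axis (col 2 of R) = (-0.8660,0.3536,0.3536)
R[0][2] = -0.8660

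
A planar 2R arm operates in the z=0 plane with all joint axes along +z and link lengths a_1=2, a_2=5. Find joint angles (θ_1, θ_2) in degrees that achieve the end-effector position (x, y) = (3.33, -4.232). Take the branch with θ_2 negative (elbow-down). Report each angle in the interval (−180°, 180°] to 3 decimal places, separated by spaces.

cos θ_2 = (28.9987−2²−5²)/(2·2·5) = -0.0001; θ_2 = -90.0037° (elbow-down)
β = atan2(-4.2320,3.3300) = -51.8021°; ψ = atan2(-5.0000,1.9997) = -68.2017°
θ_1 = β − ψ = 16.3996°

16.400 -90.004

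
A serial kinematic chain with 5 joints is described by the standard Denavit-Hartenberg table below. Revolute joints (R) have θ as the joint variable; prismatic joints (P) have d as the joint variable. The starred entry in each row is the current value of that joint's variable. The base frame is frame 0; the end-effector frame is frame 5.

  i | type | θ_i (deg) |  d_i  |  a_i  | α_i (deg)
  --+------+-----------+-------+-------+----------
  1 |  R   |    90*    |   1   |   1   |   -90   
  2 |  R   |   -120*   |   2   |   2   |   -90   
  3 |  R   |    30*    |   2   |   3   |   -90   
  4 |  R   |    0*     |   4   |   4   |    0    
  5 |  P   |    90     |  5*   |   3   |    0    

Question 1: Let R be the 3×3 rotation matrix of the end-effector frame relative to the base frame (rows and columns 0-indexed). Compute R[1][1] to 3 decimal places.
End-effector y-axis (col 1 of R) = (-0.5000,0.4330,-0.7500)
R[1][1] = 0.4330

0.433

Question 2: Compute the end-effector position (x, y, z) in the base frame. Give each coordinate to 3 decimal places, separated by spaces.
9.294 -1.647 3.585

after link 1: o_1 = (0.0000, 1.0000, 1.0000)
after link 2: o_2 = (-2.0000, 0.0000, 2.7321)
after link 3: o_3 = (-0.5000, 0.4330, 5.9821)
after link 4: o_4 = (4.9641, -0.2990, 7.2500)
after link 5: o_5 = (9.2942, -1.6471, 3.5849)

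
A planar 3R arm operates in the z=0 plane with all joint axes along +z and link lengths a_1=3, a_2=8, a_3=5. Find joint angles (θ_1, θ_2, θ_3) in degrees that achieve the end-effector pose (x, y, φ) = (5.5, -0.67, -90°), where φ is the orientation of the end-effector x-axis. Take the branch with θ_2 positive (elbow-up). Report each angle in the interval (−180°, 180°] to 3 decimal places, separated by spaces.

wrist centre = target − a_3·(cos φ, sin φ) = (5.5000, 4.3300)
cos θ_2 = (48.9989−3²−8²)/(2·3·8) = -0.5000; θ_2 = 120.0015° (elbow-up)
β = atan2(4.3300,5.5000) = 38.2124°; ψ = atan2(6.9281,-1.0002) = 98.2148°
θ_1 = β − ψ = -60.0024°
θ_3 = φ − θ_1 − θ_2 = -149.9991° (wrapped to (-180°,180°])

-60.002 120.002 -149.999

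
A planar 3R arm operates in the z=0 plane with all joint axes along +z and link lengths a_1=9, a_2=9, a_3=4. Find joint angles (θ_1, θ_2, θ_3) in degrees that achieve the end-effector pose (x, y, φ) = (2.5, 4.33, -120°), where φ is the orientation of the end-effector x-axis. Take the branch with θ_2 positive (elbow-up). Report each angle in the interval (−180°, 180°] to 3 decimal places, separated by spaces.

wrist centre = target − a_3·(cos φ, sin φ) = (4.5000, 7.7941)
cos θ_2 = (80.9980−9²−9²)/(2·9·9) = -0.5000; θ_2 = 120.0008° (elbow-up)
β = atan2(7.7941,4.5000) = 59.9996°; ψ = atan2(7.7942,4.4999) = 60.0004°
θ_1 = β − ψ = -0.0008°
θ_3 = φ − θ_1 − θ_2 = 120.0000° (wrapped to (-180°,180°])

-0.001 120.001 120.000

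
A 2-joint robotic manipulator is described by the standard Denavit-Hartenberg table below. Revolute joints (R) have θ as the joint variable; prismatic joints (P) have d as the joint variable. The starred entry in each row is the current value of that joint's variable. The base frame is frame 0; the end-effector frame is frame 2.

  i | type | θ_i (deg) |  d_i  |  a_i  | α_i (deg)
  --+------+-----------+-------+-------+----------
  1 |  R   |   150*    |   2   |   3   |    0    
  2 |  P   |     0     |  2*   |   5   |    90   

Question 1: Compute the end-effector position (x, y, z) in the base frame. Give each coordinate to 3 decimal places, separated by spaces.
after link 1: o_1 = (-2.5981, 1.5000, 2.0000)
after link 2: o_2 = (-6.9282, 4.0000, 4.0000)

-6.928 4.000 4.000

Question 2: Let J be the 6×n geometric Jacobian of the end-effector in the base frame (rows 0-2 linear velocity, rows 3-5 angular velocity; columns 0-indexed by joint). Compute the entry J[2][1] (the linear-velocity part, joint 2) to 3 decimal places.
1.000

prismatic axis z_1 = (0.0000,0.0000,1.0000)
J_v[:, 1] = z_1; J_ω[:, 1] = (0,0,0)
entry J[2][1] = 1.0000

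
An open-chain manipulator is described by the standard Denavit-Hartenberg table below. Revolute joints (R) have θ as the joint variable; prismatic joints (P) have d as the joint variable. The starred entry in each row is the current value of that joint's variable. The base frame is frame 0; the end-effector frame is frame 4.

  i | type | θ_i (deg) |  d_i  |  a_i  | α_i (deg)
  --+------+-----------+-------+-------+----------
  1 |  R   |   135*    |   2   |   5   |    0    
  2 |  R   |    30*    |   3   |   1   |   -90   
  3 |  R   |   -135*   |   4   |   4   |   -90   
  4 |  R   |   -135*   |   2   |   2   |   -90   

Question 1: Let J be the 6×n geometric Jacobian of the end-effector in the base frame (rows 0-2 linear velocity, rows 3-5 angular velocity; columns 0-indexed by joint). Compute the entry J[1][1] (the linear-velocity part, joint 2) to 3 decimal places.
axis z_1 = (0.0000,0.0000,1.0000); lever o_n−o_1 = (-1.9671,-5.0781,6.2426)
cross product → J_v[:, 1] = (5.0781,-1.9671,0.0000)
J_ω[:, 1] = z_1
entry J[1][1] = -1.9671

-1.967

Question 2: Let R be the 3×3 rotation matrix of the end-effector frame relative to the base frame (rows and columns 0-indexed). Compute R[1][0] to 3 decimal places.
End-effector x-axis (col 0 of R) = (-0.6660,-0.5536,-0.5000)
R[1][0] = -0.5536

-0.554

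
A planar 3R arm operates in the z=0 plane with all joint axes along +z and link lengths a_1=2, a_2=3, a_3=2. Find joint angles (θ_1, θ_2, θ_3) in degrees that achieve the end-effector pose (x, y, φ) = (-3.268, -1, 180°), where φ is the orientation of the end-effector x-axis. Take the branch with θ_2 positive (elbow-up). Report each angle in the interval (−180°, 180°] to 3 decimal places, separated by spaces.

wrist centre = target − a_3·(cos φ, sin φ) = (-1.2680, -1.0000)
cos θ_2 = (2.6078−2²−3²)/(2·2·3) = -0.8660; θ_2 = 149.9988° (elbow-up)
β = atan2(-1.0000,-1.2680) = -141.7392°; ψ = atan2(1.5001,-0.5980) = 111.7362°
θ_1 = β − ψ = -253.4754°
θ_3 = φ − θ_1 − θ_2 = -76.5234° (wrapped to (-180°,180°])

106.525 149.999 -76.523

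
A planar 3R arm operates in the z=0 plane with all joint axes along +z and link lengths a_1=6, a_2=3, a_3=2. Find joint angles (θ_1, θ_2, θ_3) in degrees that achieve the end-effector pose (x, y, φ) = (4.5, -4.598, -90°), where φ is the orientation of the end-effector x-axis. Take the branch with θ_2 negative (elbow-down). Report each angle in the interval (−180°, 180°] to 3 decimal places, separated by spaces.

wrist centre = target − a_3·(cos φ, sin φ) = (4.5000, -2.5980)
cos θ_2 = (26.9996−6²−3²)/(2·6·3) = -0.5000; θ_2 = -120.0007° (elbow-down)
β = atan2(-2.5980,4.5000) = -29.9993°; ψ = atan2(-2.5981,4.5000) = -30.0000°
θ_1 = β − ψ = 0.0007°
θ_3 = φ − θ_1 − θ_2 = 30.0000° (wrapped to (-180°,180°])

0.001 -120.001 30.000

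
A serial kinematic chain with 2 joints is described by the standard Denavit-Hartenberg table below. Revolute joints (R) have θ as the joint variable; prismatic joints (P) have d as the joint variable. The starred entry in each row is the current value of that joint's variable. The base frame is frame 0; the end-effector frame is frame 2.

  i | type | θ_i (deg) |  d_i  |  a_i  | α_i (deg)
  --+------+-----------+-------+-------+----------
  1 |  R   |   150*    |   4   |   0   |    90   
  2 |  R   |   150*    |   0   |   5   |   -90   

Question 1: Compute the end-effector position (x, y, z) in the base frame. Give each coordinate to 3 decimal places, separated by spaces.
after link 1: o_1 = (0.0000, 0.0000, 4.0000)
after link 2: o_2 = (3.7500, -2.1651, 6.5000)

3.750 -2.165 6.500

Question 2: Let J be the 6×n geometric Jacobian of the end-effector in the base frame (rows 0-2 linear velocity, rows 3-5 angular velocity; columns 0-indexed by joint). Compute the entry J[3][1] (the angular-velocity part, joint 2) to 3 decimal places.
0.500

axis z_1 = (0.5000,0.8660,0.0000); lever o_n−o_1 = (3.7500,-2.1651,2.5000)
cross product → J_v[:, 1] = (2.1651,-1.2500,-4.3301)
J_ω[:, 1] = z_1
entry J[3][1] = 0.5000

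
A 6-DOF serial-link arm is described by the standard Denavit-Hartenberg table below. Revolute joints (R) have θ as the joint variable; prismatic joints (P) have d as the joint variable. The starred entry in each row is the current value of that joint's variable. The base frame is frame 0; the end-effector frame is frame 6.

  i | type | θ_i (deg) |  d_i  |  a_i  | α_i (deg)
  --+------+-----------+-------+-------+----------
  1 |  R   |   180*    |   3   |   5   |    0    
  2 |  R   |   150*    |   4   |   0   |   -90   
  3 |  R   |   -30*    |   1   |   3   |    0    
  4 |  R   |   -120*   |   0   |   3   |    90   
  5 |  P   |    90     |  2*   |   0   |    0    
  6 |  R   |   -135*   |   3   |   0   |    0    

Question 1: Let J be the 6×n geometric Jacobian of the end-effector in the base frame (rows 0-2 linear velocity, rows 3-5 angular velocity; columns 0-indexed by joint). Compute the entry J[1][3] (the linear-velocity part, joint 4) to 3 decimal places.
1.415

axis z_3 = (0.5000,0.8660,0.0000); lever o_n−o_3 = (-4.4151,2.5490,-2.8301)
cross product → J_v[:, 3] = (-2.4510,1.4151,5.0981)
J_ω[:, 3] = z_3
entry J[1][3] = 1.4151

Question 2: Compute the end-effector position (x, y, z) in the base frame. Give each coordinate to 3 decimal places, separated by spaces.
-6.665 2.116 5.670

after link 1: o_1 = (-5.0000, 0.0000, 3.0000)
after link 2: o_2 = (-5.0000, 0.0000, 7.0000)
after link 3: o_3 = (-2.2500, -0.4330, 8.5000)
after link 4: o_4 = (-4.5000, 0.8660, 10.0000)
after link 5: o_5 = (-5.3660, 1.3660, 8.2679)
after link 6: o_6 = (-6.6651, 2.1160, 5.6699)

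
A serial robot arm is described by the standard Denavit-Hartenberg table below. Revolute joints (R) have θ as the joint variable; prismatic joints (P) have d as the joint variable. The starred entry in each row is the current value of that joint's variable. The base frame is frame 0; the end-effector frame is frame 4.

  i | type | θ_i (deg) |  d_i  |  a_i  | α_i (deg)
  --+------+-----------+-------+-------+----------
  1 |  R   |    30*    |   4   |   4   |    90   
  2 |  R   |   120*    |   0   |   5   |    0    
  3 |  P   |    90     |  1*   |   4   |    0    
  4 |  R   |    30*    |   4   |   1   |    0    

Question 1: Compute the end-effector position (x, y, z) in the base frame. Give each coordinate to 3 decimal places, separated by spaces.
0.366 -5.562 5.464

after link 1: o_1 = (3.4641, 2.0000, 4.0000)
after link 2: o_2 = (1.2990, 0.7500, 8.3301)
after link 3: o_3 = (-1.2010, -1.8481, 6.3301)
after link 4: o_4 = (0.3660, -5.5622, 5.4641)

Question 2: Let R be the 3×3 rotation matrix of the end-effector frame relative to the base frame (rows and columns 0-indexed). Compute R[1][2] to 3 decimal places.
-0.866

End-effector z-axis (col 2 of R) = (0.5000,-0.8660,0.0000)
R[1][2] = -0.8660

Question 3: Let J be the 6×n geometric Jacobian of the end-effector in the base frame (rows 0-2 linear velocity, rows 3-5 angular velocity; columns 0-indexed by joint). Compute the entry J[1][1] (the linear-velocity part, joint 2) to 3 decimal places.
axis z_1 = (0.5000,-0.8660,0.0000); lever o_n−o_1 = (-3.0981,-7.5622,1.4641)
cross product → J_v[:, 1] = (-1.2679,-0.7321,-6.4641)
J_ω[:, 1] = z_1
entry J[1][1] = -0.7321

-0.732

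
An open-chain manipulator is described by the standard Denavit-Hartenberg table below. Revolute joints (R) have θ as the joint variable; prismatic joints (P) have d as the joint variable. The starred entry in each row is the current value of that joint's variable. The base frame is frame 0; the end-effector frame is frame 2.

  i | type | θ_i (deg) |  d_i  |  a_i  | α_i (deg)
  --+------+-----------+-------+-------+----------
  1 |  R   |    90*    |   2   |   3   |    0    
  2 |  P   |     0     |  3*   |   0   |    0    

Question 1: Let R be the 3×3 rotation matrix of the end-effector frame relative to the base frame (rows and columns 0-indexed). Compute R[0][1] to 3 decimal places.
-1.000

End-effector y-axis (col 1 of R) = (-1.0000,0.0000,0.0000)
R[0][1] = -1.0000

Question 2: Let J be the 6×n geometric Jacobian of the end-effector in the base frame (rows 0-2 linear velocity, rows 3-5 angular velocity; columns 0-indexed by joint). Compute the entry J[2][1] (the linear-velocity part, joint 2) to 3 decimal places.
1.000

prismatic axis z_1 = (0.0000,0.0000,1.0000)
J_v[:, 1] = z_1; J_ω[:, 1] = (0,0,0)
entry J[2][1] = 1.0000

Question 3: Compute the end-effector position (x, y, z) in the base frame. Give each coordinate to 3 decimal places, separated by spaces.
after link 1: o_1 = (0.0000, 3.0000, 2.0000)
after link 2: o_2 = (0.0000, 3.0000, 5.0000)

0.000 3.000 5.000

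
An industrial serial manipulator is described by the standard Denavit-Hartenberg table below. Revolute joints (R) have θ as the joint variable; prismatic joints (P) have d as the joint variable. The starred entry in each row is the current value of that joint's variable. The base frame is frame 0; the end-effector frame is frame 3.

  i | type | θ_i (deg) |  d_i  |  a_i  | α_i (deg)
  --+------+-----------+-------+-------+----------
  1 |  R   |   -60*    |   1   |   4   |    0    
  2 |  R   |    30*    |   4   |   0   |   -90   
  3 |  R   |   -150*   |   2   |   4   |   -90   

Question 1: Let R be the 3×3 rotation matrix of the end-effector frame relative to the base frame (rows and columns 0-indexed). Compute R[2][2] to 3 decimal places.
End-effector z-axis (col 2 of R) = (0.4330,-0.2500,0.8660)
R[2][2] = 0.8660

0.866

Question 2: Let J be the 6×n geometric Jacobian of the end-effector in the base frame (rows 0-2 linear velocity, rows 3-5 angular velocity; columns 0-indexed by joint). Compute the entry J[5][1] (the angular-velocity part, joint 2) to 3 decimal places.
axis z_1 = (0.0000,0.0000,1.0000); lever o_n−o_1 = (-2.0000,3.4641,6.0000)
cross product → J_v[:, 1] = (-3.4641,-2.0000,0.0000)
J_ω[:, 1] = z_1
entry J[5][1] = 1.0000

1.000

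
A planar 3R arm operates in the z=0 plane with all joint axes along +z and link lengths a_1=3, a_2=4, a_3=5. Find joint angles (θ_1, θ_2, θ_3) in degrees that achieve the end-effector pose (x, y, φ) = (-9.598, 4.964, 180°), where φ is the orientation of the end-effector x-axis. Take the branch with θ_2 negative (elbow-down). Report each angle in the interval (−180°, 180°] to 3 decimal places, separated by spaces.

wrist centre = target − a_3·(cos φ, sin φ) = (-4.5980, 4.9640)
cos θ_2 = (45.7829−3²−4²)/(2·3·4) = 0.8660; θ_2 = -30.0082° (elbow-down)
β = atan2(4.9640,-4.5980) = 132.8080°; ψ = atan2(-2.0005,6.4638) = -17.1968°
θ_1 = β − ψ = 150.0048°
θ_3 = φ − θ_1 − θ_2 = 60.0033° (wrapped to (-180°,180°])

150.005 -30.008 60.003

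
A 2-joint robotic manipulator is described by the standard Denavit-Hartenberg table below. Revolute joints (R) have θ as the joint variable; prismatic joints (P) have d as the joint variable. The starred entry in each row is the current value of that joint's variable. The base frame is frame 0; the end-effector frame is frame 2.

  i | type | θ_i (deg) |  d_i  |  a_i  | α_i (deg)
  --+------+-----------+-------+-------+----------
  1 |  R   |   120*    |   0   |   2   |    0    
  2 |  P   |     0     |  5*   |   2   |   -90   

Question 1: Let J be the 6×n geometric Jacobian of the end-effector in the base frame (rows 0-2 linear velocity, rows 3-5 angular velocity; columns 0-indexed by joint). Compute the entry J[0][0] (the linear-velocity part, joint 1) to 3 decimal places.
-3.464

axis z_0 = ẑ; lever o_n−o_0 = (-2.0000,3.4641,5.0000)
cross product → J_v[:, 0] = (-3.4641,-2.0000,0.0000)
J_ω[:, 0] = z_0
entry J[0][0] = -3.4641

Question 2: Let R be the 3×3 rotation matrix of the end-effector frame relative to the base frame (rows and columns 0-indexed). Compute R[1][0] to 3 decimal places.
0.866

End-effector x-axis (col 0 of R) = (-0.5000,0.8660,0.0000)
R[1][0] = 0.8660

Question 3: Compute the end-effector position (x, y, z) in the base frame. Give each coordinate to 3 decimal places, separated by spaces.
-2.000 3.464 5.000

after link 1: o_1 = (-1.0000, 1.7321, 0.0000)
after link 2: o_2 = (-2.0000, 3.4641, 5.0000)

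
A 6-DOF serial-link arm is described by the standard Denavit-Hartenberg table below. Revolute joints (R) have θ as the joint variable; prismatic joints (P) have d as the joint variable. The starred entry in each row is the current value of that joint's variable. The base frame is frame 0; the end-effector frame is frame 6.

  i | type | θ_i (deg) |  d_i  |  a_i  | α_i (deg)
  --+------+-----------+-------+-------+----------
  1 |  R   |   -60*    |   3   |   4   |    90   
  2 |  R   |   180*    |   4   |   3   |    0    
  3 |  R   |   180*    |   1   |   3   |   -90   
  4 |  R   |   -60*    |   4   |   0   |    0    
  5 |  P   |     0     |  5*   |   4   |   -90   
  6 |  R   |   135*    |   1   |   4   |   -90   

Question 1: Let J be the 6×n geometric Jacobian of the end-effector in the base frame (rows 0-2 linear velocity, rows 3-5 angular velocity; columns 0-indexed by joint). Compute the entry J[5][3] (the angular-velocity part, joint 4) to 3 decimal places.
1.000

axis z_3 = (0.0000,-0.0000,1.0000); lever o_n−o_3 = (0.2802,-1.5146,6.1716)
cross product → J_v[:, 3] = (1.5146,0.2802,-0.0000)
J_ω[:, 3] = z_3
entry J[5][3] = 1.0000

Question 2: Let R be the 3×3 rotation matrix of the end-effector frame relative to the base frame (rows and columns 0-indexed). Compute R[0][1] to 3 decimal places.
End-effector y-axis (col 1 of R) = (-0.8660,0.5000,0.0000)
R[0][1] = -0.8660

-0.866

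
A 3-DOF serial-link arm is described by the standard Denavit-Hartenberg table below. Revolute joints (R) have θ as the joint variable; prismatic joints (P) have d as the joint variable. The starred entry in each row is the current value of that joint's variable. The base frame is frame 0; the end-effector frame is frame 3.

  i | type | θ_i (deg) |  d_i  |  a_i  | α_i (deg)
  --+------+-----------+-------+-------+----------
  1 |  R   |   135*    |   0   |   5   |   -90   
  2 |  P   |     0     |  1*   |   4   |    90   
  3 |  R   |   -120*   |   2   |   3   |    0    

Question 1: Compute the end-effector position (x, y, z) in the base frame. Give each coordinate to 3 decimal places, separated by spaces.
after link 1: o_1 = (-3.5355, 3.5355, 0.0000)
after link 2: o_2 = (-7.0711, 5.6569, 0.0000)
after link 3: o_3 = (-4.1733, 6.4333, 2.0000)

-4.173 6.433 2.000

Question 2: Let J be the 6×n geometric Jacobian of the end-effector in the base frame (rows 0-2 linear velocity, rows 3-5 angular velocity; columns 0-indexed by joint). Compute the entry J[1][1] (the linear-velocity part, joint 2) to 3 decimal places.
-0.707

prismatic axis z_1 = (-0.7071,-0.7071,0.0000)
J_v[:, 1] = z_1; J_ω[:, 1] = (0,0,0)
entry J[1][1] = -0.7071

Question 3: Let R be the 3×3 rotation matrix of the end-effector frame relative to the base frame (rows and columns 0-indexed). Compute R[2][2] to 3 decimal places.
End-effector z-axis (col 2 of R) = (0.0000,0.0000,1.0000)
R[2][2] = 1.0000

1.000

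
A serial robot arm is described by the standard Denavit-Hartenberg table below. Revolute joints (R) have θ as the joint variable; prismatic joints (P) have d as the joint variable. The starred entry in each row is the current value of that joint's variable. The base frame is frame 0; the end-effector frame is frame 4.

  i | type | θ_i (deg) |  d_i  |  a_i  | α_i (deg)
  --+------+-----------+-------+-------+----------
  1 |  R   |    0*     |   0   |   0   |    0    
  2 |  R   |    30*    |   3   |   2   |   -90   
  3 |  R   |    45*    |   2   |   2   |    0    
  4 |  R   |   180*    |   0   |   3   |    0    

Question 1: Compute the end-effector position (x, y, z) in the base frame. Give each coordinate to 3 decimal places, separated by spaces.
0.120 2.378 3.707

after link 1: o_1 = (0.0000, 0.0000, 0.0000)
after link 2: o_2 = (1.7321, 1.0000, 3.0000)
after link 3: o_3 = (1.9568, 3.4392, 1.5858)
after link 4: o_4 = (0.1197, 2.3785, 3.7071)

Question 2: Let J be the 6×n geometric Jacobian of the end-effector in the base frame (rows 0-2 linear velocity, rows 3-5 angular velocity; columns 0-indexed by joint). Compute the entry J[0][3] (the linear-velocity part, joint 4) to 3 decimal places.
1.837

axis z_3 = (-0.5000,0.8660,0.0000); lever o_n−o_3 = (-1.8371,-1.0607,2.1213)
cross product → J_v[:, 3] = (1.8371,1.0607,2.1213)
J_ω[:, 3] = z_3
entry J[0][3] = 1.8371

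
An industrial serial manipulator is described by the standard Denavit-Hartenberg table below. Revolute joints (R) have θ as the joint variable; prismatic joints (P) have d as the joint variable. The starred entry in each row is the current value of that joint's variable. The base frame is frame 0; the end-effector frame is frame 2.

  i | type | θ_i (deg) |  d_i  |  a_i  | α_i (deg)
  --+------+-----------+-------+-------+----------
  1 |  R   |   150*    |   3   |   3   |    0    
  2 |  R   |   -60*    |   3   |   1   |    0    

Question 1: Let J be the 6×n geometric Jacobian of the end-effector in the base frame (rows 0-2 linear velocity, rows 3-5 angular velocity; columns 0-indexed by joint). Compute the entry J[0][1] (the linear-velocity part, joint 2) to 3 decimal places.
-1.000

axis z_1 = (0.0000,0.0000,1.0000); lever o_n−o_1 = (0.0000,1.0000,3.0000)
cross product → J_v[:, 1] = (-1.0000,0.0000,0.0000)
J_ω[:, 1] = z_1
entry J[0][1] = -1.0000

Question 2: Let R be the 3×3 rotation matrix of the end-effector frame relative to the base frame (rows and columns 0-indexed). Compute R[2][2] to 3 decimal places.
End-effector z-axis (col 2 of R) = (0.0000,0.0000,1.0000)
R[2][2] = 1.0000

1.000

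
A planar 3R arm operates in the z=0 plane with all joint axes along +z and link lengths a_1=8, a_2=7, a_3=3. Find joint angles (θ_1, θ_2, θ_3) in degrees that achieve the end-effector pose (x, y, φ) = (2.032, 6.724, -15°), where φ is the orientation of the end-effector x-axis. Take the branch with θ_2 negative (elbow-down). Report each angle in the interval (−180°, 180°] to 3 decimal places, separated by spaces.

149.996 -119.996 -45.000

wrist centre = target − a_3·(cos φ, sin φ) = (-0.8658, 7.5005)
cos θ_2 = (57.0064−8²−7²)/(2·8·7) = -0.4999; θ_2 = -119.9962° (elbow-down)
β = atan2(7.5005,-0.8658) = 96.5845°; ψ = atan2(-6.0624,4.5004) = -53.4118°
θ_1 = β − ψ = 149.9963°
θ_3 = φ − θ_1 − θ_2 = -45.0001° (wrapped to (-180°,180°])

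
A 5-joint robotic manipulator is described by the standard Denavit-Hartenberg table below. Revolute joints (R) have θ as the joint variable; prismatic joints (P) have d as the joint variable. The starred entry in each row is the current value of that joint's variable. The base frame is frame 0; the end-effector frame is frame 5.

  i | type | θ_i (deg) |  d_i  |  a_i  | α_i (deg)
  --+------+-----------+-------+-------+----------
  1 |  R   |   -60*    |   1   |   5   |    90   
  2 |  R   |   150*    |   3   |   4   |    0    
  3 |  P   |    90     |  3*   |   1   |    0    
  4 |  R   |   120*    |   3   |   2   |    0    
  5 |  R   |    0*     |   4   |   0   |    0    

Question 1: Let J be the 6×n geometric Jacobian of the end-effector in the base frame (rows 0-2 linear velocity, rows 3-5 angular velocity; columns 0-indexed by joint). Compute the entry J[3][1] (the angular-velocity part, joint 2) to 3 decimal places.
-0.866

axis z_1 = (-0.8660,-0.5000,0.0000); lever o_n−o_1 = (-12.2404,-4.7990,1.1340)
cross product → J_v[:, 1] = (-0.5670,0.9821,-1.9641)
J_ω[:, 1] = z_1
entry J[3][1] = -0.8660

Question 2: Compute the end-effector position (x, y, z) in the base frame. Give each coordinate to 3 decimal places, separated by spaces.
after link 1: o_1 = (2.5000, -4.3301, 1.0000)
after link 2: o_2 = (-1.8301, -2.8301, 3.0000)
after link 3: o_3 = (-4.6782, -3.8971, 2.1340)
after link 4: o_4 = (-6.2763, -7.1292, 2.1340)
after link 5: o_5 = (-9.7404, -9.1292, 2.1340)

-9.740 -9.129 2.134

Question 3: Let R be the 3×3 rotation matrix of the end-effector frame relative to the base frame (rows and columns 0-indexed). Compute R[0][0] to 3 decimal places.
End-effector x-axis (col 0 of R) = (0.5000,-0.8660,-0.0000)
R[0][0] = 0.5000

0.500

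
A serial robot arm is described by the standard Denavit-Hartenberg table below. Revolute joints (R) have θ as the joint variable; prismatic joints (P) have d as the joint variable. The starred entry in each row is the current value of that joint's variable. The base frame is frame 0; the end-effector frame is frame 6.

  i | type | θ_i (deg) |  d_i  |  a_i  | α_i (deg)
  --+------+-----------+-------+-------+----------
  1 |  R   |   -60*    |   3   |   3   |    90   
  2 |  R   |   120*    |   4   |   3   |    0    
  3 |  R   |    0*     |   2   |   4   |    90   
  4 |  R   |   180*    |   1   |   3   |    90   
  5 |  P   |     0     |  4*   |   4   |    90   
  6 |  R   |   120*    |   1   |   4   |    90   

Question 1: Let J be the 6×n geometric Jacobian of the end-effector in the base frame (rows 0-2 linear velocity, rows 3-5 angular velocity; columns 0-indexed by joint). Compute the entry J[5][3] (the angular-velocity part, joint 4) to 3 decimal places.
0.500

axis z_3 = (0.4330,-0.7500,0.5000); lever o_n−o_3 = (-5.2141,-5.8971,-4.3301)
cross product → J_v[:, 3] = (6.1962,-0.7321,-6.4641)
J_ω[:, 3] = z_3
entry J[5][3] = 0.5000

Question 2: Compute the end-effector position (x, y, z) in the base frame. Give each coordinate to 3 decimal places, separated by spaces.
after link 1: o_1 = (1.5000, -2.5981, 3.0000)
after link 2: o_2 = (-2.7141, -3.2990, 5.5981)
after link 3: o_3 = (-5.4462, -2.5670, 9.0622)
after link 4: o_4 = (-4.2631, -4.6160, 6.9641)
after link 5: o_5 = (-6.7272, -8.3481, 3.5000)
after link 6: o_6 = (-10.6603, -8.4641, 4.7321)

-10.660 -8.464 4.732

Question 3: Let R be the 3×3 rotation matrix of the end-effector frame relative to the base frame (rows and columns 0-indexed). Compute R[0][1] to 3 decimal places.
End-effector y-axis (col 1 of R) = (-0.4330,0.7500,-0.5000)
R[0][1] = -0.4330

-0.433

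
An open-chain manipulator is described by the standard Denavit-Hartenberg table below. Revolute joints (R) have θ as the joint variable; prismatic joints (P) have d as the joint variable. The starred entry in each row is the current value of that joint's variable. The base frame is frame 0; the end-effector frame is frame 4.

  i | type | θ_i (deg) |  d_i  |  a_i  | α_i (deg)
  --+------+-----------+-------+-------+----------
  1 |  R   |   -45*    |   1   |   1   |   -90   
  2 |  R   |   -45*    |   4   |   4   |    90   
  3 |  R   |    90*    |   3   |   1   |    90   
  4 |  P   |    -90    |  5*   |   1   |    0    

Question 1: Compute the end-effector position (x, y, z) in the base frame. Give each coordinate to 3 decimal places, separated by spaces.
7.743 -0.672 8.778

after link 1: o_1 = (0.7071, -0.7071, 1.0000)
after link 2: o_2 = (5.5355, 0.1213, 3.8284)
after link 3: o_3 = (4.7426, 2.3284, 5.9497)
after link 4: o_4 = (7.7426, -0.6716, 8.7782)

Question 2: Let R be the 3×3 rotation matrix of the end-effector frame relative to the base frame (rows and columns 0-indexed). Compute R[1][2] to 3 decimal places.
-0.500

End-effector z-axis (col 2 of R) = (0.5000,-0.5000,0.7071)
R[1][2] = -0.5000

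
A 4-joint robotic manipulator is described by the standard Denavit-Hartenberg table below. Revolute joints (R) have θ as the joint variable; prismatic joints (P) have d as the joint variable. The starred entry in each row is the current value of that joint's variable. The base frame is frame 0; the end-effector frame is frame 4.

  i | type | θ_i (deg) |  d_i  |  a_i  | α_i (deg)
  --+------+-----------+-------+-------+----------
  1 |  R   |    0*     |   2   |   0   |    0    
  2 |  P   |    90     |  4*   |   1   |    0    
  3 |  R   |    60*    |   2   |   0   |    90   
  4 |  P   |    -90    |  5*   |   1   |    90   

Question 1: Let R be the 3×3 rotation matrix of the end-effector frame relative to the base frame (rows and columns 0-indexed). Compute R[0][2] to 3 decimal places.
0.866

End-effector z-axis (col 2 of R) = (0.8660,-0.5000,-0.0000)
R[0][2] = 0.8660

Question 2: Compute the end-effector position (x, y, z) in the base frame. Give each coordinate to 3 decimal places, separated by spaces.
after link 1: o_1 = (0.0000, 0.0000, 2.0000)
after link 2: o_2 = (0.0000, 1.0000, 6.0000)
after link 3: o_3 = (0.0000, 1.0000, 8.0000)
after link 4: o_4 = (2.5000, 5.3301, 7.0000)

2.500 5.330 7.000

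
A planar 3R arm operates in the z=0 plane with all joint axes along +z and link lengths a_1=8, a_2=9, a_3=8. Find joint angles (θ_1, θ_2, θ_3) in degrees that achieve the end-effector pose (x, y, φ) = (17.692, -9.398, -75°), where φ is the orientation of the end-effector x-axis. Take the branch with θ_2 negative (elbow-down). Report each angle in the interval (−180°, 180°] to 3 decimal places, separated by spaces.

wrist centre = target − a_3·(cos φ, sin φ) = (15.6214, -1.6706)
cos θ_2 = (246.8205−8²−9²)/(2·8·9) = 0.7071; θ_2 = -45.0016° (elbow-down)
β = atan2(-1.6706,15.6214) = -6.1041°; ψ = atan2(-6.3641,14.3638) = -23.8966°
θ_1 = β − ψ = 17.7925°
θ_3 = φ − θ_1 − θ_2 = -47.7909° (wrapped to (-180°,180°])

17.792 -45.002 -47.791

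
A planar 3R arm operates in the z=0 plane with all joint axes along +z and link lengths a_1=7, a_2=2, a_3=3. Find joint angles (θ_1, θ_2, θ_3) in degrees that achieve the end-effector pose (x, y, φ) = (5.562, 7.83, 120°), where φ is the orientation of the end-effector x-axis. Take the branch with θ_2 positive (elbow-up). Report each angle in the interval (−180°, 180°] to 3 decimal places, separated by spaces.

29.997 30.016 59.988

wrist centre = target − a_3·(cos φ, sin φ) = (7.0620, 5.2319)
cos θ_2 = (77.2449−7²−2²)/(2·7·2) = 0.8659; θ_2 = 30.0157° (elbow-up)
β = atan2(5.2319,7.0620) = 36.5331°; ψ = atan2(1.0005,8.7318) = 6.5364°
θ_1 = β − ψ = 29.9967°
θ_3 = φ − θ_1 − θ_2 = 59.9875° (wrapped to (-180°,180°])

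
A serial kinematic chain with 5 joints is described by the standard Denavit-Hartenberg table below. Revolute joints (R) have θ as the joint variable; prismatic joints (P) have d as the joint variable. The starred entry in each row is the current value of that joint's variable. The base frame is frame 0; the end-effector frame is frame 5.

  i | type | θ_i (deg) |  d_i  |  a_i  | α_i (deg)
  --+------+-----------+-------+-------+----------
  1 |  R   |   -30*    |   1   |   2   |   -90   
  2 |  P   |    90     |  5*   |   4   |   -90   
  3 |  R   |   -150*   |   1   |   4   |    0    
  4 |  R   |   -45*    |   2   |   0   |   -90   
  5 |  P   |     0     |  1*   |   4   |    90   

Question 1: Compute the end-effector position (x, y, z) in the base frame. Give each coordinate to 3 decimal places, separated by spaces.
after link 1: o_1 = (1.7321, -1.0000, 1.0000)
after link 2: o_2 = (4.2321, 3.3301, -3.0000)
after link 3: o_3 = (4.3660, 5.5622, 0.4641)
after link 4: o_4 = (2.6340, 6.5622, 0.4641)
after link 5: o_5 = (2.5993, 6.5021, 4.5866)

2.599 6.502 4.587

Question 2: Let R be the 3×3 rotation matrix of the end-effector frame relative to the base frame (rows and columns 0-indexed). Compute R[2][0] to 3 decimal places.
End-effector x-axis (col 0 of R) = (-0.1294,-0.2241,0.9659)
R[2][0] = 0.9659

0.966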